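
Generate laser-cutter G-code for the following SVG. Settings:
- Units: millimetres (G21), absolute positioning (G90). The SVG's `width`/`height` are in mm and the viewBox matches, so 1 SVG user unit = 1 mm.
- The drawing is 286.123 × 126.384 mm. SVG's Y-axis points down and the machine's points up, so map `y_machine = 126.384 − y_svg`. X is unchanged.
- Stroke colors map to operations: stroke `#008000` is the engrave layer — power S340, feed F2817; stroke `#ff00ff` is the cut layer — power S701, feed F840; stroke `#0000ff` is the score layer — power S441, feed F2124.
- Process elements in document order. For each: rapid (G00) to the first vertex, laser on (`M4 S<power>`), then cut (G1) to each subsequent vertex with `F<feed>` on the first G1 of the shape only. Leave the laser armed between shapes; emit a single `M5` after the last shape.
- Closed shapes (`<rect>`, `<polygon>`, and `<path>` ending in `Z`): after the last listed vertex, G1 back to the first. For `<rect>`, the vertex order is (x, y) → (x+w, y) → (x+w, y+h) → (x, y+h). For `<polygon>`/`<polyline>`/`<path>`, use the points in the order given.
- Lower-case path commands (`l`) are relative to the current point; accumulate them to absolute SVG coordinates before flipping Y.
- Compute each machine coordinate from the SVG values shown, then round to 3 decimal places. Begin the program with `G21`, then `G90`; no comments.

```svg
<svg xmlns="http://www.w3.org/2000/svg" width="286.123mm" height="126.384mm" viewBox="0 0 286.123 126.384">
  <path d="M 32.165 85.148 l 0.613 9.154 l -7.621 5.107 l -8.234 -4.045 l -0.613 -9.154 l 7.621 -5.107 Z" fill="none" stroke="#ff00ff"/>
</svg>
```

G21
G90
G00 X32.165 Y41.236
M4 S701
G1 X32.778 Y32.082 F840
G1 X25.157 Y26.975
G1 X16.923 Y31.020
G1 X16.310 Y40.174
G1 X23.931 Y45.281
G1 X32.165 Y41.236
M5

viewBox `0 0 286.123 126.384` with mm width/height → 1 unit = 1 mm. Flip: y_m = 126.384 − y_svg.

**Shape 1** — `<path>` regular polygon, stroke `#ff00ff` → cut (S701, F840). Machine vertices: (32.165,41.236) → (32.778,32.082) → (25.157,26.975) → (16.923,31.020) → (16.310,40.174) → (23.931,45.281) → (32.165,41.236). Closed: final G1 returns to the first vertex.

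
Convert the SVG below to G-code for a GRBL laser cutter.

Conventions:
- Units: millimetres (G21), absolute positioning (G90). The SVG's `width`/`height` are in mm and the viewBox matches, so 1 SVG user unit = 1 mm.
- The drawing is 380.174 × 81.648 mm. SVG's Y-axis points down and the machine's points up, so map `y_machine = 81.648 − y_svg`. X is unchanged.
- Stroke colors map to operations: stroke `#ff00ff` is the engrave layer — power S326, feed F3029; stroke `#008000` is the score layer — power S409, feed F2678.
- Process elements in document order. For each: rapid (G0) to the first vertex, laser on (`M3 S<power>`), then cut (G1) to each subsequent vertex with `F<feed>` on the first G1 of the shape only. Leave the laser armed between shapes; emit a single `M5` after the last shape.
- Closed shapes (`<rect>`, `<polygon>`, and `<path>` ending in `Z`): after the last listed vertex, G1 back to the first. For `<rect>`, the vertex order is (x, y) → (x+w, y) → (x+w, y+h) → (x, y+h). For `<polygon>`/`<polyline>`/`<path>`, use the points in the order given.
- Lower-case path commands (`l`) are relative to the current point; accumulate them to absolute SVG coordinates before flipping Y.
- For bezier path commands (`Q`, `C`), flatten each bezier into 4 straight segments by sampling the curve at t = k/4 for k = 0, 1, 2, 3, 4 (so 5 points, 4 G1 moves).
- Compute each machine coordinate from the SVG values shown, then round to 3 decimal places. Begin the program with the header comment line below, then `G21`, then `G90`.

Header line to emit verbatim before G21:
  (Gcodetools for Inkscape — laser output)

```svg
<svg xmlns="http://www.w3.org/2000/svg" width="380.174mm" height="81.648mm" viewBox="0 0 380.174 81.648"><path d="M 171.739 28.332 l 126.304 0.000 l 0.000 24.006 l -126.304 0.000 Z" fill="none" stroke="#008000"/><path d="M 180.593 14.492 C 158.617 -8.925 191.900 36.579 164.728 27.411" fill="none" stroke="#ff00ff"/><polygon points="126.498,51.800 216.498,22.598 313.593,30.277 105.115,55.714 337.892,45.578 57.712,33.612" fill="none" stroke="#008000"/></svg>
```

(Gcodetools for Inkscape — laser output)
G21
G90
G0 X171.739 Y53.316
M3 S409
G1 X298.043 Y53.316 F2678
G1 X298.043 Y29.310
G1 X171.739 Y29.310
G1 X171.739 Y53.316
G0 X180.593 Y67.156
M3 S326
G1 X172.664 Y73.727 F3029
G1 X174.609 Y66.040
G1 X175.580 Y55.681
G1 X164.728 Y54.237
G0 X126.498 Y29.848
M3 S409
G1 X216.498 Y59.050 F2678
G1 X313.593 Y51.371
G1 X105.115 Y25.934
G1 X337.892 Y36.070
G1 X57.712 Y48.036
G1 X126.498 Y29.848
M5

Since the viewBox matches the mm dimensions, user units are millimetres directly. The only transform is the Y-flip y_m = 81.648 − y_svg.

Shape 1 is a rectangle drawn with `<path>`. Its stroke #008000 means score at S409, F2678. After flipping Y the toolpath is (171.739,53.316) → (298.043,53.316) → (298.043,29.310) → (171.739,29.310) → (171.739,53.316), returning to the start.

Shape 2 is a cubic bezier drawn with `<path>`. Its stroke #ff00ff means engrave at S326, F3029. After flipping Y the toolpath is (180.593,67.156) → (172.664,73.727) → (174.609,66.040) → (175.580,55.681) → (164.728,54.237).

Shape 3 is a closed polygon drawn with `<polygon>`. Its stroke #008000 means score at S409, F2678. After flipping Y the toolpath is (126.498,29.848) → (216.498,59.050) → (313.593,51.371) → (105.115,25.934) → (337.892,36.070) → (57.712,48.036) → (126.498,29.848), returning to the start.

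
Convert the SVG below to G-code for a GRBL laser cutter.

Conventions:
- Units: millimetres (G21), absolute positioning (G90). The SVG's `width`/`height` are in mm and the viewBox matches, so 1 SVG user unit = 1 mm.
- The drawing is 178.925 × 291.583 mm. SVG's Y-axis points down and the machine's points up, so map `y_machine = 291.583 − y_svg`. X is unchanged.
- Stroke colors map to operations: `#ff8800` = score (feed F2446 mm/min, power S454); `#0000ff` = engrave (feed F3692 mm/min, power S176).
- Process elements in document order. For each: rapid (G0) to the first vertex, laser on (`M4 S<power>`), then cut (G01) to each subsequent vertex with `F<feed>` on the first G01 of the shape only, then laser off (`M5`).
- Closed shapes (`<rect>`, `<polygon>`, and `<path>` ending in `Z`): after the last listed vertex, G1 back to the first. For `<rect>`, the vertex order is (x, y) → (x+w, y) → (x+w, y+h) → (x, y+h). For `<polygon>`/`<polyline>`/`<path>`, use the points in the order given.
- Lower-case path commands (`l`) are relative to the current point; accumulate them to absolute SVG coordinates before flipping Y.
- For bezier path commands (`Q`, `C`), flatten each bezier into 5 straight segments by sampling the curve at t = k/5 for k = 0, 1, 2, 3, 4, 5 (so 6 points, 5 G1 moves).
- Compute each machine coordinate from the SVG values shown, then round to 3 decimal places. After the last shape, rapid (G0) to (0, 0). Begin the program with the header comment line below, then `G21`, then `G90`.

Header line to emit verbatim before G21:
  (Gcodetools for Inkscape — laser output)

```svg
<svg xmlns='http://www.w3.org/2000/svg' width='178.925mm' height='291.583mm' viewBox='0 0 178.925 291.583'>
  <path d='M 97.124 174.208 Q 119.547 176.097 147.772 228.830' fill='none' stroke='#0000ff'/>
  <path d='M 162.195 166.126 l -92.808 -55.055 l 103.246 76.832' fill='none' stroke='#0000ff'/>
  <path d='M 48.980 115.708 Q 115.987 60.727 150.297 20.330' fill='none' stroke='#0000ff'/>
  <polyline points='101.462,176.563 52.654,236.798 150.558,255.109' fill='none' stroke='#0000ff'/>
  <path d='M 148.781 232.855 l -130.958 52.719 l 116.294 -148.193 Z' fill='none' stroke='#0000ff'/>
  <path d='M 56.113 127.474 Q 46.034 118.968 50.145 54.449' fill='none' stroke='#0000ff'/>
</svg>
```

Since the viewBox matches the mm dimensions, user units are millimetres directly. The only transform is the Y-flip y_m = 291.583 − y_svg.

Shape 1 is a quadratic bezier drawn with `<path>`. Its stroke #0000ff means engrave at S176, F3692. After flipping Y the toolpath is (97.124,117.375) → (106.325,114.586) → (115.991,107.729) → (126.120,96.804) → (136.714,81.812) → (147.772,62.753).

Shape 2 is a open polyline drawn with `<path>`. Its stroke #0000ff means engrave at S176, F3692. After flipping Y the toolpath is (162.195,125.457) → (69.387,180.512) → (172.633,103.680).

Shape 3 is a quadratic bezier drawn with `<path>`. Its stroke #0000ff means engrave at S176, F3692. After flipping Y the toolpath is (48.980,175.875) → (74.475,197.284) → (97.354,217.526) → (117.617,236.602) → (135.265,254.511) → (150.297,271.253).

Shape 4 is a open polyline drawn with `<polyline>`. Its stroke #0000ff means engrave at S176, F3692. After flipping Y the toolpath is (101.462,115.020) → (52.654,54.785) → (150.558,36.474).

Shape 5 is a closed polygon drawn with `<path>`. Its stroke #0000ff means engrave at S176, F3692. After flipping Y the toolpath is (148.781,58.728) → (17.823,6.009) → (134.117,154.202) → (148.781,58.728), returning to the start.

Shape 6 is a quadratic bezier drawn with `<path>`. Its stroke #0000ff means engrave at S176, F3692. After flipping Y the toolpath is (56.113,164.109) → (52.649,169.752) → (50.320,179.876) → (49.127,194.481) → (49.068,213.567) → (50.145,237.134).

(Gcodetools for Inkscape — laser output)
G21
G90
G0 X97.124 Y117.375
M4 S176
G01 X106.325 Y114.586 F3692
G01 X115.991 Y107.729
G01 X126.120 Y96.804
G01 X136.714 Y81.812
G01 X147.772 Y62.753
M5
G0 X162.195 Y125.457
M4 S176
G01 X69.387 Y180.512 F3692
G01 X172.633 Y103.680
M5
G0 X48.980 Y175.875
M4 S176
G01 X74.475 Y197.284 F3692
G01 X97.354 Y217.526
G01 X117.617 Y236.602
G01 X135.265 Y254.511
G01 X150.297 Y271.253
M5
G0 X101.462 Y115.020
M4 S176
G01 X52.654 Y54.785 F3692
G01 X150.558 Y36.474
M5
G0 X148.781 Y58.728
M4 S176
G01 X17.823 Y6.009 F3692
G01 X134.117 Y154.202
G01 X148.781 Y58.728
M5
G0 X56.113 Y164.109
M4 S176
G01 X52.649 Y169.752 F3692
G01 X50.320 Y179.876
G01 X49.127 Y194.481
G01 X49.068 Y213.567
G01 X50.145 Y237.134
M5
G0 X0.000 Y0.000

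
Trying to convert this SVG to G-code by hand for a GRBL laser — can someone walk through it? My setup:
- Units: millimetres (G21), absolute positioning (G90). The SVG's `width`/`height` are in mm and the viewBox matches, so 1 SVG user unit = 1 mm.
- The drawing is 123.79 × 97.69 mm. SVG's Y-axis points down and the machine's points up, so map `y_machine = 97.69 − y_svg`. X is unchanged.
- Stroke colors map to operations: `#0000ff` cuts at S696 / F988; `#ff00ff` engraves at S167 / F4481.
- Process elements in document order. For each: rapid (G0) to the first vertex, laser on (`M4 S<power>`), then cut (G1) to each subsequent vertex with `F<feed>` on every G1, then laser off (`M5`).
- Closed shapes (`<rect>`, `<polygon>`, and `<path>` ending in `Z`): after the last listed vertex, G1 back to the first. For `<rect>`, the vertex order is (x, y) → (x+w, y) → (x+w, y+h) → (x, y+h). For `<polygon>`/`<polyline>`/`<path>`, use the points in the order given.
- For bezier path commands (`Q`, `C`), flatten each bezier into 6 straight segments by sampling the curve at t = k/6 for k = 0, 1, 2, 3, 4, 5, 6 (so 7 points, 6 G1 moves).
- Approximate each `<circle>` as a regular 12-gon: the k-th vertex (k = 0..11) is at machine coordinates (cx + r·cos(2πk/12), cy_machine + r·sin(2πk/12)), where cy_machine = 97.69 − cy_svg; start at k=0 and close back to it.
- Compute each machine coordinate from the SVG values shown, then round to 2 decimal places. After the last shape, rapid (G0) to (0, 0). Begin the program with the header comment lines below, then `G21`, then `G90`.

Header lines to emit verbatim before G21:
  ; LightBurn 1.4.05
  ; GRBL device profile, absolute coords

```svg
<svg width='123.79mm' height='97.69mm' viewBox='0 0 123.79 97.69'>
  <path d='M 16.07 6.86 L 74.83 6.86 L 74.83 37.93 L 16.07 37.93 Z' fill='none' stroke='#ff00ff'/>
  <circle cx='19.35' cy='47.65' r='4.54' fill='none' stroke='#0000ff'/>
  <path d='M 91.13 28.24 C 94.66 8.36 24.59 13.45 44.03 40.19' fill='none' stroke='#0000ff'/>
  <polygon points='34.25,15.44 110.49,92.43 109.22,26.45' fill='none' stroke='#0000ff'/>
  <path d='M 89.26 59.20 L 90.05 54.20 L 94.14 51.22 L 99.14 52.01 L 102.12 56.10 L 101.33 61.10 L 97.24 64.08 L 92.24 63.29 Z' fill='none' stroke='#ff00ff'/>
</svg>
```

viewBox `0 0 123.79 97.69` with mm width/height → 1 unit = 1 mm. Flip: y_m = 97.69 − y_svg.

**Shape 1** — `<path>` rectangle, stroke `#ff00ff` → engrave (S167, F4481). Machine vertices: (16.07,90.83) → (74.83,90.83) → (74.83,59.76) → (16.07,59.76) → (16.07,90.83). Closed: final G1 returns to the first vertex.

**Shape 2** — `<circle>` circle, stroke `#0000ff` → cut (S696, F988). Machine vertices: (23.89,50.04) → (23.28,52.31) → (21.62,53.97) → (19.35,54.58) → (17.08,53.97) → (15.42,52.31) → (14.81,50.04) → (15.42,47.77) → (17.08,46.11) → (19.35,45.50) → (21.62,46.11) → (23.28,47.77) → (23.89,50.04). Closed: final G1 returns to the first vertex.

**Shape 3** — `<path>` cubic bezier, stroke `#0000ff` → cut (S696, F988). Control points (SVG): P0=(91.13,28.24), P1=(94.66,8.36), P2=(24.59,13.45), P3=(44.03,40.19); sampled at t=k/6. Machine vertices: (91.13,69.45) → (87.52,77.32) → (76.17,81.13) → (61.61,80.96) → (48.39,76.90) → (41.01,69.05) → (44.03,57.50). Open path.

**Shape 4** — `<polygon>` closed polygon, stroke `#0000ff` → cut (S696, F988). Machine vertices: (34.25,82.25) → (110.49,5.26) → (109.22,71.24) → (34.25,82.25). Closed: final G1 returns to the first vertex.

**Shape 5** — `<path>` regular polygon, stroke `#ff00ff` → engrave (S167, F4481). Machine vertices: (89.26,38.49) → (90.05,43.49) → (94.14,46.47) → (99.14,45.68) → (102.12,41.59) → (101.33,36.59) → (97.24,33.61) → (92.24,34.40) → (89.26,38.49). Closed: final G1 returns to the first vertex.

; LightBurn 1.4.05
; GRBL device profile, absolute coords
G21
G90
G0 X16.07 Y90.83
M4 S167
G1 X74.83 Y90.83 F4481
G1 X74.83 Y59.76 F4481
G1 X16.07 Y59.76 F4481
G1 X16.07 Y90.83 F4481
M5
G0 X23.89 Y50.04
M4 S696
G1 X23.28 Y52.31 F988
G1 X21.62 Y53.97 F988
G1 X19.35 Y54.58 F988
G1 X17.08 Y53.97 F988
G1 X15.42 Y52.31 F988
G1 X14.81 Y50.04 F988
G1 X15.42 Y47.77 F988
G1 X17.08 Y46.11 F988
G1 X19.35 Y45.50 F988
G1 X21.62 Y46.11 F988
G1 X23.28 Y47.77 F988
G1 X23.89 Y50.04 F988
M5
G0 X91.13 Y69.45
M4 S696
G1 X87.52 Y77.32 F988
G1 X76.17 Y81.13 F988
G1 X61.61 Y80.96 F988
G1 X48.39 Y76.90 F988
G1 X41.01 Y69.05 F988
G1 X44.03 Y57.50 F988
M5
G0 X34.25 Y82.25
M4 S696
G1 X110.49 Y5.26 F988
G1 X109.22 Y71.24 F988
G1 X34.25 Y82.25 F988
M5
G0 X89.26 Y38.49
M4 S167
G1 X90.05 Y43.49 F4481
G1 X94.14 Y46.47 F4481
G1 X99.14 Y45.68 F4481
G1 X102.12 Y41.59 F4481
G1 X101.33 Y36.59 F4481
G1 X97.24 Y33.61 F4481
G1 X92.24 Y34.40 F4481
G1 X89.26 Y38.49 F4481
M5
G0 X0.00 Y0.00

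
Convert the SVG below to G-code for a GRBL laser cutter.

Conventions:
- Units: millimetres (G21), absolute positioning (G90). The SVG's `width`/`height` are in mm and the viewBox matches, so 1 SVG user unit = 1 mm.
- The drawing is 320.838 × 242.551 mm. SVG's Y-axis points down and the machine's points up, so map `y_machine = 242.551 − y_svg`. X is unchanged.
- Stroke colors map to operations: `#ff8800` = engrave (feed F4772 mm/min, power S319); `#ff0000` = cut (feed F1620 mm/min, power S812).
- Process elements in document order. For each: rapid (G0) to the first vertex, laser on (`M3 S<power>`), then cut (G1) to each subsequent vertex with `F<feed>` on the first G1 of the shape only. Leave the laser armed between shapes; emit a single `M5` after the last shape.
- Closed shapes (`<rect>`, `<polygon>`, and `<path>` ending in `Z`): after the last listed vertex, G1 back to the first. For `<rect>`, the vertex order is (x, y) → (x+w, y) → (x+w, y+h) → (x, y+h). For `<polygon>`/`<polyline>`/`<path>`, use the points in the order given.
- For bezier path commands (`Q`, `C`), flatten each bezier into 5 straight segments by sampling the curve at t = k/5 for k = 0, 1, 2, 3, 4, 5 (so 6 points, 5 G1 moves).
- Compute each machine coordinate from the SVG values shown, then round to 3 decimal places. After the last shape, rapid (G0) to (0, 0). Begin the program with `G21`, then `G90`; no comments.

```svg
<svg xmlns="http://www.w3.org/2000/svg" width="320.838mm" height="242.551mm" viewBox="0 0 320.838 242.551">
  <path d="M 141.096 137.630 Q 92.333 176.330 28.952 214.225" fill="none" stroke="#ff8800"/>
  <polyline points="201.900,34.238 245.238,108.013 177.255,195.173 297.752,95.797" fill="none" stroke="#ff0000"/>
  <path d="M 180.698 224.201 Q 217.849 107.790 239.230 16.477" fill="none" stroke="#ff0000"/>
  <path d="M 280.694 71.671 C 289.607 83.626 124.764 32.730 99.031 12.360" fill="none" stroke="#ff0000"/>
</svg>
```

Since the viewBox matches the mm dimensions, user units are millimetres directly. The only transform is the Y-flip y_m = 242.551 − y_svg.

Shape 1 is a quadratic bezier drawn with `<path>`. Its stroke #ff8800 means engrave at S319, F4772. After flipping Y the toolpath is (141.096,104.921) → (121.006,89.473) → (99.747,74.090) → (77.318,58.771) → (53.720,43.516) → (28.952,28.326).

Shape 2 is a open polyline drawn with `<polyline>`. Its stroke #ff0000 means cut at S812, F1620. After flipping Y the toolpath is (201.900,208.313) → (245.238,134.538) → (177.255,47.378) → (297.752,146.754).

Shape 3 is a quadratic bezier drawn with `<path>`. Its stroke #ff0000 means cut at S812, F1620. After flipping Y the toolpath is (180.698,18.350) → (194.928,63.910) → (207.896,107.463) → (219.602,149.008) → (230.047,188.545) → (239.230,226.074).

Shape 4 is a cubic bezier drawn with `<path>`. Its stroke #ff0000 means cut at S812, F1620. After flipping Y the toolpath is (280.694,170.880) → (267.694,170.502) → (228.010,180.726) → (176.660,197.071) → (128.661,215.053) → (99.031,230.191).

G21
G90
G0 X141.096 Y104.921
M3 S319
G1 X121.006 Y89.473 F4772
G1 X99.747 Y74.090
G1 X77.318 Y58.771
G1 X53.720 Y43.516
G1 X28.952 Y28.326
G0 X201.900 Y208.313
M3 S812
G1 X245.238 Y134.538 F1620
G1 X177.255 Y47.378
G1 X297.752 Y146.754
G0 X180.698 Y18.350
M3 S812
G1 X194.928 Y63.910 F1620
G1 X207.896 Y107.463
G1 X219.602 Y149.008
G1 X230.047 Y188.545
G1 X239.230 Y226.074
G0 X280.694 Y170.880
M3 S812
G1 X267.694 Y170.502 F1620
G1 X228.010 Y180.726
G1 X176.660 Y197.071
G1 X128.661 Y215.053
G1 X99.031 Y230.191
M5
G0 X0.000 Y0.000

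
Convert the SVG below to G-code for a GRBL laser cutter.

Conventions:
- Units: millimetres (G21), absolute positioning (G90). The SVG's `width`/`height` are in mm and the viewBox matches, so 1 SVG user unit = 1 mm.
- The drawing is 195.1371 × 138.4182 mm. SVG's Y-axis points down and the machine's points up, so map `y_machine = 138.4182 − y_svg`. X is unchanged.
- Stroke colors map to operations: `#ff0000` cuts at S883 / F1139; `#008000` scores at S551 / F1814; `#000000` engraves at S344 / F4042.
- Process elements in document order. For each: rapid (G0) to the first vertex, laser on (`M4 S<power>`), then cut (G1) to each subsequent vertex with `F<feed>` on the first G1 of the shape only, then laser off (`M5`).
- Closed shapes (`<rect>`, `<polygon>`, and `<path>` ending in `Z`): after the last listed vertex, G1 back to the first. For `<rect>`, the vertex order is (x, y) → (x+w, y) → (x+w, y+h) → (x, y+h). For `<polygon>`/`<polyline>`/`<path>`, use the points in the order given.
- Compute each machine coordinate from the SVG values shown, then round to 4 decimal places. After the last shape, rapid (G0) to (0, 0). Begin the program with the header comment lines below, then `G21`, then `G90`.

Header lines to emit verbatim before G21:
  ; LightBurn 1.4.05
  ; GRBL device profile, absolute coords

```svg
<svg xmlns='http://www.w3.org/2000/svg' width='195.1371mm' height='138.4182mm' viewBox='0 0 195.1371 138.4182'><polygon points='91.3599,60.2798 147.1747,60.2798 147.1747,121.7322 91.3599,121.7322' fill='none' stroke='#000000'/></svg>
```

viewBox `0 0 195.1371 138.4182` with mm width/height → 1 unit = 1 mm. Flip: y_m = 138.4182 − y_svg.

**Shape 1** — `<polygon>` rectangle, stroke `#000000` → engrave (S344, F4042). Machine vertices: (91.3599,78.1384) → (147.1747,78.1384) → (147.1747,16.6860) → (91.3599,16.6860) → (91.3599,78.1384). Closed: final G1 returns to the first vertex.

; LightBurn 1.4.05
; GRBL device profile, absolute coords
G21
G90
G0 X91.3599 Y78.1384
M4 S344
G1 X147.1747 Y78.1384 F4042
G1 X147.1747 Y16.6860
G1 X91.3599 Y16.6860
G1 X91.3599 Y78.1384
M5
G0 X0.0000 Y0.0000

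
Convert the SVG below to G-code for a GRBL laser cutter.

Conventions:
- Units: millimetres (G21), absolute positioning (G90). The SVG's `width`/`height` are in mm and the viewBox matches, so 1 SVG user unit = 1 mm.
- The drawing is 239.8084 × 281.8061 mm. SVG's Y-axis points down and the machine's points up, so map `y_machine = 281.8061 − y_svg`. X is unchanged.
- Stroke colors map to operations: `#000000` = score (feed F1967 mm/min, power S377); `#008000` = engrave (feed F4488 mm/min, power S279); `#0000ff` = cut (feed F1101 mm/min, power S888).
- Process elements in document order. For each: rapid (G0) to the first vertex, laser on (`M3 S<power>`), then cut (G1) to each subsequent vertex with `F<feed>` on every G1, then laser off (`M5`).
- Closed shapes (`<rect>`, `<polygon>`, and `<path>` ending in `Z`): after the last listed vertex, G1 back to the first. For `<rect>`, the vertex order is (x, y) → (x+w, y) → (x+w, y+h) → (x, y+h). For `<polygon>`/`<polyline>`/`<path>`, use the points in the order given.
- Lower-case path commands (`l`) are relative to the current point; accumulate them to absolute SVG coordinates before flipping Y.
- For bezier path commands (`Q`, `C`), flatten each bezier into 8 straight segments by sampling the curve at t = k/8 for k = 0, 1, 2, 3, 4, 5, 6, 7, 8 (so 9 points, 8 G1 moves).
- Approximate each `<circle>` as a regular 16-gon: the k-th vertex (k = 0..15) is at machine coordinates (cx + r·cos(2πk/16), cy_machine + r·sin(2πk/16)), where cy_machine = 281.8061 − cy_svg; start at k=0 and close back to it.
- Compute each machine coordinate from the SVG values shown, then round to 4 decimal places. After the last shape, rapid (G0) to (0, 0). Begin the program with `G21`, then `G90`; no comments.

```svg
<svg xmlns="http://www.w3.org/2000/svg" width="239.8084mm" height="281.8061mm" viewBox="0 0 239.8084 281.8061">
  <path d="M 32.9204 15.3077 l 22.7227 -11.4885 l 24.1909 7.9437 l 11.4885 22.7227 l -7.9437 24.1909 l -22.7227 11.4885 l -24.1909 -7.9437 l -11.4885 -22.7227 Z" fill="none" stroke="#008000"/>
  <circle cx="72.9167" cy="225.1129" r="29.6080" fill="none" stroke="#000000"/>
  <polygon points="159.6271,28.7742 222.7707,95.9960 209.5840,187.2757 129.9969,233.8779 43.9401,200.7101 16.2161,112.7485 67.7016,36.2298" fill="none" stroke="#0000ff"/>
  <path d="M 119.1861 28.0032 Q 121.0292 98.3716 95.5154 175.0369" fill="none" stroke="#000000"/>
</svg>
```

G21
G90
G0 X32.9204 Y266.4984
M3 S279
G1 X55.6431 Y277.9869 F4488
G1 X79.8340 Y270.0432 F4488
G1 X91.3225 Y247.3205 F4488
G1 X83.3788 Y223.1296 F4488
G1 X60.6561 Y211.6411 F4488
G1 X36.4652 Y219.5848 F4488
G1 X24.9767 Y242.3075 F4488
G1 X32.9204 Y266.4984 F4488
M5
G0 X102.5247 Y56.6932
M3 S377
G1 X100.2709 Y68.0237 F1967
G1 X93.8527 Y77.6292 F1967
G1 X84.2472 Y84.0474 F1967
G1 X72.9167 Y86.3012 F1967
G1 X61.5862 Y84.0474 F1967
G1 X51.9807 Y77.6292 F1967
G1 X45.5625 Y68.0237 F1967
G1 X43.3087 Y56.6932 F1967
G1 X45.5625 Y45.3627 F1967
G1 X51.9807 Y35.7572 F1967
G1 X61.5862 Y29.3390 F1967
G1 X72.9167 Y27.0852 F1967
G1 X84.2472 Y29.3390 F1967
G1 X93.8527 Y35.7572 F1967
G1 X100.2709 Y45.3627 F1967
G1 X102.5247 Y56.6932 F1967
M5
G0 X159.6271 Y253.0319
M3 S888
G1 X222.7707 Y185.8101 F1101
G1 X209.5840 Y94.5304 F1101
G1 X129.9969 Y47.9282 F1101
G1 X43.9401 Y81.0960 F1101
G1 X16.2161 Y169.0576 F1101
G1 X67.7016 Y245.5763 F1101
G1 X159.6271 Y253.0319 F1101
M5
G0 X119.1861 Y253.8029
M3 S377
G1 X119.2194 Y236.1124 F1967
G1 X118.3978 Y218.2251 F1967
G1 X116.7214 Y200.1411 F1967
G1 X114.1900 Y181.8603 F1967
G1 X110.8037 Y163.3827 F1967
G1 X106.5625 Y144.7083 F1967
G1 X101.4664 Y125.8371 F1967
G1 X95.5154 Y106.7692 F1967
M5
G0 X0.0000 Y0.0000

viewBox `0 0 239.8084 281.8061` with mm width/height → 1 unit = 1 mm. Flip: y_m = 281.8061 − y_svg.

**Shape 1** — `<path>` regular polygon, stroke `#008000` → engrave (S279, F4488). Machine vertices: (32.9204,266.4984) → (55.6431,277.9869) → (79.8340,270.0432) → (91.3225,247.3205) → (83.3788,223.1296) → (60.6561,211.6411) → (36.4652,219.5848) → (24.9767,242.3075) → (32.9204,266.4984). Closed: final G1 returns to the first vertex.

**Shape 2** — `<circle>` circle, stroke `#000000` → score (S377, F1967). Machine vertices: (102.5247,56.6932) → (100.2709,68.0237) → (93.8527,77.6292) → (84.2472,84.0474) → (72.9167,86.3012) → (61.5862,84.0474) → (51.9807,77.6292) → (45.5625,68.0237) → (43.3087,56.6932) → (45.5625,45.3627) → (51.9807,35.7572) → (61.5862,29.3390) → (72.9167,27.0852) → (84.2472,29.3390) → (93.8527,35.7572) → (100.2709,45.3627) → (102.5247,56.6932). Closed: final G1 returns to the first vertex.

**Shape 3** — `<polygon>` regular polygon, stroke `#0000ff` → cut (S888, F1101). Machine vertices: (159.6271,253.0319) → (222.7707,185.8101) → (209.5840,94.5304) → (129.9969,47.9282) → (43.9401,81.0960) → (16.2161,169.0576) → (67.7016,245.5763) → (159.6271,253.0319). Closed: final G1 returns to the first vertex.

**Shape 4** — `<path>` quadratic bezier, stroke `#000000` → score (S377, F1967). Control points (SVG): P0=(119.1861,28.0032), P1=(121.0292,98.3716), P2=(95.5154,175.0369); sampled at t=k/8. Machine vertices: (119.1861,253.8029) → (119.2194,236.1124) → (118.3978,218.2251) → (116.7214,200.1411) → (114.1900,181.8603) → (110.8037,163.3827) → (106.5625,144.7083) → (101.4664,125.8371) → (95.5154,106.7692). Open path.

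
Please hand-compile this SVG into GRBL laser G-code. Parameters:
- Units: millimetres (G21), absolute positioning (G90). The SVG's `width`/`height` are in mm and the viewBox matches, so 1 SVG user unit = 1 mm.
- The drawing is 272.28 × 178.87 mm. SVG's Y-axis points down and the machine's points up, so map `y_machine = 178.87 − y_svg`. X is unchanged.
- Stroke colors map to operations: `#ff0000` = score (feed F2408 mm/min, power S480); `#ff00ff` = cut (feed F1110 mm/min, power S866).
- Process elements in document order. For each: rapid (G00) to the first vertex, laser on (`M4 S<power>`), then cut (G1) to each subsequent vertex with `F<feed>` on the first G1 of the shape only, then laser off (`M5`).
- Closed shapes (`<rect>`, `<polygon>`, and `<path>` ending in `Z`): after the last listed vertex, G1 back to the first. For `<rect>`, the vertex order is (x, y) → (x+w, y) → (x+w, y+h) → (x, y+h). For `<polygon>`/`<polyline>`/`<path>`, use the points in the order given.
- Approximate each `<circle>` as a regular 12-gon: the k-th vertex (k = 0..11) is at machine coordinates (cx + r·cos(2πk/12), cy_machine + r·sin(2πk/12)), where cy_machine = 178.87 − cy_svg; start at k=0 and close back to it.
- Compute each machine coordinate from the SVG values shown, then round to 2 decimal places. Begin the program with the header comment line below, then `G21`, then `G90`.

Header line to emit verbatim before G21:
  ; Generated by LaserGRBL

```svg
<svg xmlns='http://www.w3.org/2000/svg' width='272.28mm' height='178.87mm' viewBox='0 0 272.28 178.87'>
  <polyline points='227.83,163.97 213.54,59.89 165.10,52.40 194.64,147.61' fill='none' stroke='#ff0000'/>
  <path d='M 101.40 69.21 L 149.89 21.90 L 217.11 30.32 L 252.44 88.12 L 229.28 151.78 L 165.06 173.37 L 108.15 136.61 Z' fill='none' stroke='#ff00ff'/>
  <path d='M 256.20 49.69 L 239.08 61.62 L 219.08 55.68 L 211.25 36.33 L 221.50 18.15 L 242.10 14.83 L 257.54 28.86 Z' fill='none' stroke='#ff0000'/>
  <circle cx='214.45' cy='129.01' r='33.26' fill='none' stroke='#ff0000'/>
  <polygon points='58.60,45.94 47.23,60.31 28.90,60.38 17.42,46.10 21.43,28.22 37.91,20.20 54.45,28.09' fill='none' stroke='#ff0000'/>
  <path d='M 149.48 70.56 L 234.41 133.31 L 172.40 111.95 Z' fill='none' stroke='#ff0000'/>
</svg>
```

; Generated by LaserGRBL
G21
G90
G00 X227.83 Y14.90
M4 S480
G1 X213.54 Y118.98 F2408
G1 X165.10 Y126.47
G1 X194.64 Y31.26
M5
G00 X101.40 Y109.66
M4 S866
G1 X149.89 Y156.97 F1110
G1 X217.11 Y148.55
G1 X252.44 Y90.75
G1 X229.28 Y27.09
G1 X165.06 Y5.50
G1 X108.15 Y42.26
G1 X101.40 Y109.66
M5
G00 X256.20 Y129.18
M4 S480
G1 X239.08 Y117.25 F2408
G1 X219.08 Y123.19
G1 X211.25 Y142.54
G1 X221.50 Y160.72
G1 X242.10 Y164.04
G1 X257.54 Y150.01
G1 X256.20 Y129.18
M5
G00 X247.71 Y49.86
M4 S480
G1 X243.25 Y66.49 F2408
G1 X231.08 Y78.66
G1 X214.45 Y83.12
G1 X197.82 Y78.66
G1 X185.65 Y66.49
G1 X181.19 Y49.86
G1 X185.65 Y33.23
G1 X197.82 Y21.06
G1 X214.45 Y16.60
G1 X231.08 Y21.06
G1 X243.25 Y33.23
G1 X247.71 Y49.86
M5
G00 X58.60 Y132.93
M4 S480
G1 X47.23 Y118.56 F2408
G1 X28.90 Y118.49
G1 X17.42 Y132.77
G1 X21.43 Y150.65
G1 X37.91 Y158.67
G1 X54.45 Y150.78
G1 X58.60 Y132.93
M5
G00 X149.48 Y108.31
M4 S480
G1 X234.41 Y45.56 F2408
G1 X172.40 Y66.92
G1 X149.48 Y108.31
M5

viewBox `0 0 272.28 178.87` with mm width/height → 1 unit = 1 mm. Flip: y_m = 178.87 − y_svg.

**Shape 1** — `<polyline>` open polyline, stroke `#ff0000` → score (S480, F2408). Machine vertices: (227.83,14.90) → (213.54,118.98) → (165.10,126.47) → (194.64,31.26). Open path.

**Shape 2** — `<path>` regular polygon, stroke `#ff00ff` → cut (S866, F1110). Machine vertices: (101.40,109.66) → (149.89,156.97) → (217.11,148.55) → (252.44,90.75) → (229.28,27.09) → (165.06,5.50) → (108.15,42.26) → (101.40,109.66). Closed: final G1 returns to the first vertex.

**Shape 3** — `<path>` regular polygon, stroke `#ff0000` → score (S480, F2408). Machine vertices: (256.20,129.18) → (239.08,117.25) → (219.08,123.19) → (211.25,142.54) → (221.50,160.72) → (242.10,164.04) → (257.54,150.01) → (256.20,129.18). Closed: final G1 returns to the first vertex.

**Shape 4** — `<circle>` circle, stroke `#ff0000` → score (S480, F2408). Machine vertices: (247.71,49.86) → (243.25,66.49) → (231.08,78.66) → (214.45,83.12) → (197.82,78.66) → (185.65,66.49) → (181.19,49.86) → (185.65,33.23) → (197.82,21.06) → (214.45,16.60) → (231.08,21.06) → (243.25,33.23) → (247.71,49.86). Closed: final G1 returns to the first vertex.

**Shape 5** — `<polygon>` regular polygon, stroke `#ff0000` → score (S480, F2408). Machine vertices: (58.60,132.93) → (47.23,118.56) → (28.90,118.49) → (17.42,132.77) → (21.43,150.65) → (37.91,158.67) → (54.45,150.78) → (58.60,132.93). Closed: final G1 returns to the first vertex.

**Shape 6** — `<path>` closed polygon, stroke `#ff0000` → score (S480, F2408). Machine vertices: (149.48,108.31) → (234.41,45.56) → (172.40,66.92) → (149.48,108.31). Closed: final G1 returns to the first vertex.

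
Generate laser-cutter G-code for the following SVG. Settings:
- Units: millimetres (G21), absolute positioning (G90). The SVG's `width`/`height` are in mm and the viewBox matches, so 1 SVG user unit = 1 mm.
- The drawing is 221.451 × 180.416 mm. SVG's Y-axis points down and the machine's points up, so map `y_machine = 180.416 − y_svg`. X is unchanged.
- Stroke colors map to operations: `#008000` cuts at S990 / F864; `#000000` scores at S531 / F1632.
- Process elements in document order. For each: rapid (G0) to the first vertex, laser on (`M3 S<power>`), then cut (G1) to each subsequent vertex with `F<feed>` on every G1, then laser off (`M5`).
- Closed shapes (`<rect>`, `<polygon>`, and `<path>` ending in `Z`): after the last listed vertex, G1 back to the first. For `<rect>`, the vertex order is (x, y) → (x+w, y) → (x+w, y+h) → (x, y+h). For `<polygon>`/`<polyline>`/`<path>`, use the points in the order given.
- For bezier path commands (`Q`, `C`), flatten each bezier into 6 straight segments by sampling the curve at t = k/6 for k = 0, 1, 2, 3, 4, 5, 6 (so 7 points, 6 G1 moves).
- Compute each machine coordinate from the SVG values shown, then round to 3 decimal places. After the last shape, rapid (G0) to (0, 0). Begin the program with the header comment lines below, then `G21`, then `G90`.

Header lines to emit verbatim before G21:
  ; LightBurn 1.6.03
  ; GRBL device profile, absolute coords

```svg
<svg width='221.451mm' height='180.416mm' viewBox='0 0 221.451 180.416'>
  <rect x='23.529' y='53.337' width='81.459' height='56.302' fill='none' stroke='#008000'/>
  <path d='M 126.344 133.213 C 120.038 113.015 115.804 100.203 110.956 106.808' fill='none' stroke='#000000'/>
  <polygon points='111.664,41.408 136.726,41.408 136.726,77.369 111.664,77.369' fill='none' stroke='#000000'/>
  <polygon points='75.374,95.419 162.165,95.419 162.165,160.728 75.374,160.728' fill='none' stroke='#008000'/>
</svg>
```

; LightBurn 1.6.03
; GRBL device profile, absolute coords
G21
G90
G0 X23.529 Y127.079
M3 S990
G1 X104.988 Y127.079 F864
G1 X104.988 Y70.777 F864
G1 X23.529 Y70.777 F864
G1 X23.529 Y127.079 F864
M5
G0 X126.344 Y47.203
M3 S531
G1 X123.351 Y56.631 F1632
G1 X120.629 Y64.493 F1632
G1 X118.103 Y70.457 F1632
G1 X115.699 Y74.186 F1632
G1 X113.341 Y75.348 F1632
G1 X110.956 Y73.608 F1632
M5
G0 X111.664 Y139.008
M3 S531
G1 X136.726 Y139.008 F1632
G1 X136.726 Y103.047 F1632
G1 X111.664 Y103.047 F1632
G1 X111.664 Y139.008 F1632
M5
G0 X75.374 Y84.997
M3 S990
G1 X162.165 Y84.997 F864
G1 X162.165 Y19.688 F864
G1 X75.374 Y19.688 F864
G1 X75.374 Y84.997 F864
M5
G0 X0.000 Y0.000

viewBox `0 0 221.451 180.416` with mm width/height → 1 unit = 1 mm. Flip: y_m = 180.416 − y_svg.

**Shape 1** — `<rect>` rectangle, stroke `#008000` → cut (S990, F864). Machine vertices: (23.529,127.079) → (104.988,127.079) → (104.988,70.777) → (23.529,70.777) → (23.529,127.079). Closed: final G1 returns to the first vertex.

**Shape 2** — `<path>` cubic bezier, stroke `#000000` → score (S531, F1632). Control points (SVG): P0=(126.344,133.213), P1=(120.038,113.015), P2=(115.804,100.203), P3=(110.956,106.808); sampled at t=k/6. Machine vertices: (126.344,47.203) → (123.351,56.631) → (120.629,64.493) → (118.103,70.457) → (115.699,74.186) → (113.341,75.348) → (110.956,73.608). Open path.

**Shape 3** — `<polygon>` rectangle, stroke `#000000` → score (S531, F1632). Machine vertices: (111.664,139.008) → (136.726,139.008) → (136.726,103.047) → (111.664,103.047) → (111.664,139.008). Closed: final G1 returns to the first vertex.

**Shape 4** — `<polygon>` rectangle, stroke `#008000` → cut (S990, F864). Machine vertices: (75.374,84.997) → (162.165,84.997) → (162.165,19.688) → (75.374,19.688) → (75.374,84.997). Closed: final G1 returns to the first vertex.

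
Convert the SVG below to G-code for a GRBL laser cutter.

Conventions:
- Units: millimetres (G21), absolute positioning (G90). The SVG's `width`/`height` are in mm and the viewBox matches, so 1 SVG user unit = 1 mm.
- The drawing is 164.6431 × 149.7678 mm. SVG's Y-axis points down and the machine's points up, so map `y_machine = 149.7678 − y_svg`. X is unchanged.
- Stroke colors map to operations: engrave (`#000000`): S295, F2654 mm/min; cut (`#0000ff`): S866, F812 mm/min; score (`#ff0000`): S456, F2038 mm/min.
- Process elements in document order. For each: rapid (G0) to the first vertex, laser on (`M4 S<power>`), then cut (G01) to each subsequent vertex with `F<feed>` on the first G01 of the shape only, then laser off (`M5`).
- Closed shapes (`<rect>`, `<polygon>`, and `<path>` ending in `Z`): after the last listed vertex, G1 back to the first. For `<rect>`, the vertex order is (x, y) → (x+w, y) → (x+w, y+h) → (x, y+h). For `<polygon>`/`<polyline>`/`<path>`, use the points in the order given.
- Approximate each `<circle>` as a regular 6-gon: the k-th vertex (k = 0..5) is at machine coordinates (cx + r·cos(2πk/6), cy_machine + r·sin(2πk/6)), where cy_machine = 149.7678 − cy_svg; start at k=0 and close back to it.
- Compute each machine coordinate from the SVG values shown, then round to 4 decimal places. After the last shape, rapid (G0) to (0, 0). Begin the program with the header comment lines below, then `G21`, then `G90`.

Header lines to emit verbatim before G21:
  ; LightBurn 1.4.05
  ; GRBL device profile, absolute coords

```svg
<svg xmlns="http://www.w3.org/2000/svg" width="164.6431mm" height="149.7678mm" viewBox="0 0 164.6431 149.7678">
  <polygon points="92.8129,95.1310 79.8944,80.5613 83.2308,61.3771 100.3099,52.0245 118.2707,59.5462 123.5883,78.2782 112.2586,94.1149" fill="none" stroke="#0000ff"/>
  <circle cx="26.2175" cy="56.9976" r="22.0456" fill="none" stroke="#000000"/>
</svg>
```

; LightBurn 1.4.05
; GRBL device profile, absolute coords
G21
G90
G0 X92.8129 Y54.6368
M4 S866
G01 X79.8944 Y69.2065 F812
G01 X83.2308 Y88.3907
G01 X100.3099 Y97.7433
G01 X118.2707 Y90.2216
G01 X123.5883 Y71.4896
G01 X112.2586 Y55.6529
G01 X92.8129 Y54.6368
M5
G0 X48.2631 Y92.7702
M4 S295
G01 X37.2403 Y111.8622 F2654
G01 X15.1947 Y111.8622
G01 X4.1719 Y92.7702
G01 X15.1947 Y73.6782
G01 X37.2403 Y73.6782
G01 X48.2631 Y92.7702
M5
G0 X0.0000 Y0.0000

Since the viewBox matches the mm dimensions, user units are millimetres directly. The only transform is the Y-flip y_m = 149.7678 − y_svg.

Shape 1 is a regular polygon drawn with `<polygon>`. Its stroke #0000ff means cut at S866, F812. After flipping Y the toolpath is (92.8129,54.6368) → (79.8944,69.2065) → (83.2308,88.3907) → (100.3099,97.7433) → (118.2707,90.2216) → (123.5883,71.4896) → (112.2586,55.6529) → (92.8129,54.6368), returning to the start.

Shape 2 is a circle drawn with `<circle>`. Its stroke #000000 means engrave at S295, F2654. After flipping Y the toolpath is (48.2631,92.7702) → (37.2403,111.8622) → (15.1947,111.8622) → (4.1719,92.7702) → (15.1947,73.6782) → (37.2403,73.6782) → (48.2631,92.7702), returning to the start.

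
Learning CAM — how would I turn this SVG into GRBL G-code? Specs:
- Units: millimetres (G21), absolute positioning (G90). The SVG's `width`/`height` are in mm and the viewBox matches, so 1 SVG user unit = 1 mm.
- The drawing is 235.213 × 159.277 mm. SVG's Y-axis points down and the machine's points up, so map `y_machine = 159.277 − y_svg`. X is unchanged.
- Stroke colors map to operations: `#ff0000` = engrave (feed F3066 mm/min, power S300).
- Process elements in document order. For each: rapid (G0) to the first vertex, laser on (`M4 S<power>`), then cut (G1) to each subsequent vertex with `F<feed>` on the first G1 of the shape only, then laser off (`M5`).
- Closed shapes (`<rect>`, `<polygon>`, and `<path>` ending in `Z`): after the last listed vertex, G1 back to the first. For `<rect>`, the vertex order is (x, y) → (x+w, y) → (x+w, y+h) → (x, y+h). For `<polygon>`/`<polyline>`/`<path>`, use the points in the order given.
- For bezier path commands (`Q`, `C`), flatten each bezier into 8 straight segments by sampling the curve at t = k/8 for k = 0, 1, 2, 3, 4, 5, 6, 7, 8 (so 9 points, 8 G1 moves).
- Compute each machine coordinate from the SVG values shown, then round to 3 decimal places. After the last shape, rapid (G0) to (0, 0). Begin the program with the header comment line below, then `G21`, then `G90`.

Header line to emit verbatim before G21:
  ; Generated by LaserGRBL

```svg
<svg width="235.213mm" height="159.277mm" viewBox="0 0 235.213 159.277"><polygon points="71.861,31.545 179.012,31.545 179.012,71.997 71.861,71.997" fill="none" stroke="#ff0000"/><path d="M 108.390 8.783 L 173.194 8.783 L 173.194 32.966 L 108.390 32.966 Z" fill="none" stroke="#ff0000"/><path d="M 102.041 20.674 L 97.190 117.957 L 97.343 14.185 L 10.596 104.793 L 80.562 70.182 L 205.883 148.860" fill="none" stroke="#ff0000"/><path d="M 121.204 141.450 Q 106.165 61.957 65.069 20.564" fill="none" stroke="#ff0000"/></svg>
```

viewBox `0 0 235.213 159.277` with mm width/height → 1 unit = 1 mm. Flip: y_m = 159.277 − y_svg.

**Shape 1** — `<polygon>` rectangle, stroke `#ff0000` → engrave (S300, F3066). Machine vertices: (71.861,127.732) → (179.012,127.732) → (179.012,87.280) → (71.861,87.280) → (71.861,127.732). Closed: final G1 returns to the first vertex.

**Shape 2** — `<path>` rectangle, stroke `#ff0000` → engrave (S300, F3066). Machine vertices: (108.390,150.494) → (173.194,150.494) → (173.194,126.311) → (108.390,126.311) → (108.390,150.494). Closed: final G1 returns to the first vertex.

**Shape 3** — `<path>` open polyline, stroke `#ff0000` → engrave (S300, F3066). Machine vertices: (102.041,138.603) → (97.190,41.320) → (97.343,145.092) → (10.596,54.484) → (80.562,89.095) → (205.883,10.417). Open path.

**Shape 4** — `<path>` quadratic bezier, stroke `#ff0000` → engrave (S300, F3066). Control points (SVG): P0=(121.204,141.450), P1=(106.165,61.957), P2=(65.069,20.564); sampled at t=k/8. Machine vertices: (121.204,17.827) → (117.037,37.105) → (112.056,55.192) → (106.260,72.089) → (99.651,87.795) → (92.227,102.310) → (83.988,115.635) → (74.936,127.769) → (65.069,138.713). Open path.

; Generated by LaserGRBL
G21
G90
G0 X71.861 Y127.732
M4 S300
G1 X179.012 Y127.732 F3066
G1 X179.012 Y87.280
G1 X71.861 Y87.280
G1 X71.861 Y127.732
M5
G0 X108.390 Y150.494
M4 S300
G1 X173.194 Y150.494 F3066
G1 X173.194 Y126.311
G1 X108.390 Y126.311
G1 X108.390 Y150.494
M5
G0 X102.041 Y138.603
M4 S300
G1 X97.190 Y41.320 F3066
G1 X97.343 Y145.092
G1 X10.596 Y54.484
G1 X80.562 Y89.095
G1 X205.883 Y10.417
M5
G0 X121.204 Y17.827
M4 S300
G1 X117.037 Y37.105 F3066
G1 X112.056 Y55.192
G1 X106.260 Y72.089
G1 X99.651 Y87.795
G1 X92.227 Y102.310
G1 X83.988 Y115.635
G1 X74.936 Y127.769
G1 X65.069 Y138.713
M5
G0 X0.000 Y0.000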